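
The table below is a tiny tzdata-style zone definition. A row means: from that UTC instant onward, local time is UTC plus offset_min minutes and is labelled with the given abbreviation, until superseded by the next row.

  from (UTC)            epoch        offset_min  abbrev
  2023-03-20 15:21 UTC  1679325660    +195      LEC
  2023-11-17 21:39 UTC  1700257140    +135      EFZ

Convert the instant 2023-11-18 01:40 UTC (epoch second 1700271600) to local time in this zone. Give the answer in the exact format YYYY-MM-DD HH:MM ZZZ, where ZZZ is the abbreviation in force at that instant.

Query: 2023-11-18 01:40 UTC
Rule 2/2 (EFZ, +02:15): 2023-11-17 21:39 UTC ≤ query < +∞
1·60 + 40 + 135 = 235 min
235 = 0·1440 + 235; 235 = 3·60 + 55 → 03:55, same day
→ 2023-11-18 03:55 EFZ

2023-11-18 03:55 EFZ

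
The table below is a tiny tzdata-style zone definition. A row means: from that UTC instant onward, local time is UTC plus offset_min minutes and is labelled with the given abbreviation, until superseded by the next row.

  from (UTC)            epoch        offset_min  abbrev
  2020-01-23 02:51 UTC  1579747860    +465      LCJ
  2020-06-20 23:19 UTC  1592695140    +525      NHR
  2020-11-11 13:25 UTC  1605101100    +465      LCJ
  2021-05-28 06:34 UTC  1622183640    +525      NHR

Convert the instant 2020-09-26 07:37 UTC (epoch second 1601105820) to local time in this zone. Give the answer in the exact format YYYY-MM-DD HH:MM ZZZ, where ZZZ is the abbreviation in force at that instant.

Query: 2020-09-26 07:37 UTC
Rule 2/4 (NHR, +08:45): 2020-06-20 23:19 UTC ≤ query < 2020-11-11 13:25 UTC
7·60 + 37 + 525 = 982 min
982 = 0·1440 + 982; 982 = 16·60 + 22 → 16:22, same day
→ 2020-09-26 16:22 NHR

2020-09-26 16:22 NHR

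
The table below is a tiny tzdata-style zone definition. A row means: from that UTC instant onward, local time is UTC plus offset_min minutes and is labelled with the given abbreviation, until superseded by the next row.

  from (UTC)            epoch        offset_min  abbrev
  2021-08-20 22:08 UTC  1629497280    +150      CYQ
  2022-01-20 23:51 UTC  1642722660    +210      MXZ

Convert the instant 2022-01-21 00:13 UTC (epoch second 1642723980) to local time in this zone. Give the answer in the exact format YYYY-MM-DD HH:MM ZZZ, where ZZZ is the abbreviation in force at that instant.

2022-01-21 03:43 MXZ

Query: 2022-01-21 00:13 UTC
Rule 2/2 (MXZ, +03:30): 2022-01-20 23:51 UTC ≤ query < +∞
0·60 + 13 + 210 = 223 min
223 = 0·1440 + 223; 223 = 3·60 + 43 → 03:43, same day
→ 2022-01-21 03:43 MXZ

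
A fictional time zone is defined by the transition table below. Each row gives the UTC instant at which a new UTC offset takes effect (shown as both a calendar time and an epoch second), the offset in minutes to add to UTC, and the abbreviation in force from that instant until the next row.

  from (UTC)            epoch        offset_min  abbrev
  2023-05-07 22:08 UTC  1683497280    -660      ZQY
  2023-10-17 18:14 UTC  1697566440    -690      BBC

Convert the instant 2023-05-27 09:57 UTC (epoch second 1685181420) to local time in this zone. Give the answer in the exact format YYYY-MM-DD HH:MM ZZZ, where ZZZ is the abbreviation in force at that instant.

2023-05-26 22:57 ZQY

Query: 2023-05-27 09:57 UTC
Rule 1/2 (ZQY, -11:00): 2023-05-07 22:08 UTC ≤ query < 2023-10-17 18:14 UTC
9·60 + 57 - 660 = -63 min
-63 = -1·1440 + 1377; 1377 = 22·60 + 57 → 22:57, 2023-05-27 - 1 day = 2023-05-26
→ 2023-05-26 22:57 ZQY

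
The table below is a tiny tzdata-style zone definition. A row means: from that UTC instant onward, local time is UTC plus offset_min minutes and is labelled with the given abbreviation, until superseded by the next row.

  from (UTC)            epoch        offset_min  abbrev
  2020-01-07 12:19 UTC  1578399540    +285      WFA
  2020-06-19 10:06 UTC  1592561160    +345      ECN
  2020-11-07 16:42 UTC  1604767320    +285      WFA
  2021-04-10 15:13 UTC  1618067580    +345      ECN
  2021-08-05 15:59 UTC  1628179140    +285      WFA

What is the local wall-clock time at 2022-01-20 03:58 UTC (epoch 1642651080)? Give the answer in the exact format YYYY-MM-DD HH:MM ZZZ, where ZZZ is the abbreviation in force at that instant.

Query: 2022-01-20 03:58 UTC
Rule 5/5 (WFA, +04:45): 2021-08-05 15:59 UTC ≤ query < +∞
3·60 + 58 + 285 = 523 min
523 = 0·1440 + 523; 523 = 8·60 + 43 → 08:43, same day
→ 2022-01-20 08:43 WFA

2022-01-20 08:43 WFA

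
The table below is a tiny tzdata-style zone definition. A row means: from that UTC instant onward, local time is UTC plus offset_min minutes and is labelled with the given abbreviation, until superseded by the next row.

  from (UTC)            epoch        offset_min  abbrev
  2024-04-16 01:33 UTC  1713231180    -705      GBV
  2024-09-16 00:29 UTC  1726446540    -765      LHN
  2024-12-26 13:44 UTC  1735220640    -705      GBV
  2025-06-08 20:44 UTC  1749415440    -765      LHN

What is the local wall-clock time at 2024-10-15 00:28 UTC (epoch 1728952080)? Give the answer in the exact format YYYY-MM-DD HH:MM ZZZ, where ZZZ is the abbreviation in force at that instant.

2024-10-14 11:43 LHN

Query: 2024-10-15 00:28 UTC
Rule 2/4 (LHN, -12:45): 2024-09-16 00:29 UTC ≤ query < 2024-12-26 13:44 UTC
0·60 + 28 - 765 = -737 min
-737 = -1·1440 + 703; 703 = 11·60 + 43 → 11:43, 2024-10-15 - 1 day = 2024-10-14
→ 2024-10-14 11:43 LHN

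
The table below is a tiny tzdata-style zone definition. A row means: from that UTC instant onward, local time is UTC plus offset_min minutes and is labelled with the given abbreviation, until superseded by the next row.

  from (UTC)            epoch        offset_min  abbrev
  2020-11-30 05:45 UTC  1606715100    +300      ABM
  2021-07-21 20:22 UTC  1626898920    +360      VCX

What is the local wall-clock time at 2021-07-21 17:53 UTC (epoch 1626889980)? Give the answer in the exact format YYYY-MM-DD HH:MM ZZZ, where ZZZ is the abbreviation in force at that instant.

2021-07-21 22:53 ABM

Query: 2021-07-21 17:53 UTC
Rule 1/2 (ABM, +05:00): 2020-11-30 05:45 UTC ≤ query < 2021-07-21 20:22 UTC
17·60 + 53 + 300 = 1373 min
1373 = 0·1440 + 1373; 1373 = 22·60 + 53 → 22:53, same day
→ 2021-07-21 22:53 ABM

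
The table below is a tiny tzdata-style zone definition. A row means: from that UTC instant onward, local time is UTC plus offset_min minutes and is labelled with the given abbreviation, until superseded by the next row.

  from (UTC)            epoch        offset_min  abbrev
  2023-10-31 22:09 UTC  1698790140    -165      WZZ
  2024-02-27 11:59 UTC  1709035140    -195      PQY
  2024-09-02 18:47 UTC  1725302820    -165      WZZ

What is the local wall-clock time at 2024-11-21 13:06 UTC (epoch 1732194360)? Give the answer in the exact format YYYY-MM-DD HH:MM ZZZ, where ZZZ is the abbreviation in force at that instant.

Query: 2024-11-21 13:06 UTC
Rule 3/3 (WZZ, -02:45): 2024-09-02 18:47 UTC ≤ query < +∞
13·60 + 6 - 165 = 621 min
621 = 0·1440 + 621; 621 = 10·60 + 21 → 10:21, same day
→ 2024-11-21 10:21 WZZ

2024-11-21 10:21 WZZ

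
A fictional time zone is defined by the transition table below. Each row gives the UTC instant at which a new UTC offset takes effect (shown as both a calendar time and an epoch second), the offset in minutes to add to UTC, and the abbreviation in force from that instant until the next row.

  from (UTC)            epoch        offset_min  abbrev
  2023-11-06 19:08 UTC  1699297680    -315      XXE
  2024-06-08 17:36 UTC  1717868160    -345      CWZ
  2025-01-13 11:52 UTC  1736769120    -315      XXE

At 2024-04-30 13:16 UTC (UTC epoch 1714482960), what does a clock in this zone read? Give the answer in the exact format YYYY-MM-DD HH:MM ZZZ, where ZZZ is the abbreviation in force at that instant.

2024-04-30 08:01 XXE

Query: 2024-04-30 13:16 UTC
Rule 1/3 (XXE, -05:15): 2023-11-06 19:08 UTC ≤ query < 2024-06-08 17:36 UTC
13·60 + 16 - 315 = 481 min
481 = 0·1440 + 481; 481 = 8·60 + 1 → 08:01, same day
→ 2024-04-30 08:01 XXE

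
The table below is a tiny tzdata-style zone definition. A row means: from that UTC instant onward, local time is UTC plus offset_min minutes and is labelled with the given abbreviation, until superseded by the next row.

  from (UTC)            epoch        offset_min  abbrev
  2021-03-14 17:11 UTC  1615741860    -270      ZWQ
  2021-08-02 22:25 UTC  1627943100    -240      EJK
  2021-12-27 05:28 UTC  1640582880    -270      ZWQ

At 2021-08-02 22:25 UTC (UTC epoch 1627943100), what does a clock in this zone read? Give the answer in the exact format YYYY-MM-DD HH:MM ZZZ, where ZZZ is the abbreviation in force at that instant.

Query: 2021-08-02 22:25 UTC
Rule 2/3 (EJK, -04:00): 2021-08-02 22:25 UTC ≤ query < 2021-12-27 05:28 UTC
22·60 + 25 - 240 = 1105 min
1105 = 0·1440 + 1105; 1105 = 18·60 + 25 → 18:25, same day
→ 2021-08-02 18:25 EJK

2021-08-02 18:25 EJK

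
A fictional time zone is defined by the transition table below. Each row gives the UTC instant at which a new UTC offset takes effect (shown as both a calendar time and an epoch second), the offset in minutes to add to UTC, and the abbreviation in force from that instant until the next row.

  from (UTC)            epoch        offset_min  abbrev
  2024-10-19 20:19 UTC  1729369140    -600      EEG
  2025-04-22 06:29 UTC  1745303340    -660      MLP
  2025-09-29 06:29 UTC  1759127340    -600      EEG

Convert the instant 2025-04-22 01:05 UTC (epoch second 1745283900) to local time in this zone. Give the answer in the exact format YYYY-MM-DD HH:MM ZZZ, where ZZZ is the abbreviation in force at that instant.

2025-04-21 15:05 EEG

Query: 2025-04-22 01:05 UTC
Rule 1/3 (EEG, -10:00): 2024-10-19 20:19 UTC ≤ query < 2025-04-22 06:29 UTC
1·60 + 5 - 600 = -535 min
-535 = -1·1440 + 905; 905 = 15·60 + 5 → 15:05, 2025-04-22 - 1 day = 2025-04-21
→ 2025-04-21 15:05 EEG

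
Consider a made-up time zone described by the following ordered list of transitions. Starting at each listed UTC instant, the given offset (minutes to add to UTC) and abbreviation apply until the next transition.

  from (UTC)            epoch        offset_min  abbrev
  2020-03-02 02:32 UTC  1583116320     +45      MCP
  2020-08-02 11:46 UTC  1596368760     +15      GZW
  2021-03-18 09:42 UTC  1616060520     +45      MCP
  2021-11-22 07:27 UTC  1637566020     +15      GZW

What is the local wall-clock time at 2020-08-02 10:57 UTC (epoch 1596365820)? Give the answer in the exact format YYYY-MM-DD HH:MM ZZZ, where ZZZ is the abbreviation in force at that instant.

Query: 2020-08-02 10:57 UTC
Rule 1/4 (MCP, +00:45): 2020-03-02 02:32 UTC ≤ query < 2020-08-02 11:46 UTC
10·60 + 57 + 45 = 702 min
702 = 0·1440 + 702; 702 = 11·60 + 42 → 11:42, same day
→ 2020-08-02 11:42 MCP

2020-08-02 11:42 MCP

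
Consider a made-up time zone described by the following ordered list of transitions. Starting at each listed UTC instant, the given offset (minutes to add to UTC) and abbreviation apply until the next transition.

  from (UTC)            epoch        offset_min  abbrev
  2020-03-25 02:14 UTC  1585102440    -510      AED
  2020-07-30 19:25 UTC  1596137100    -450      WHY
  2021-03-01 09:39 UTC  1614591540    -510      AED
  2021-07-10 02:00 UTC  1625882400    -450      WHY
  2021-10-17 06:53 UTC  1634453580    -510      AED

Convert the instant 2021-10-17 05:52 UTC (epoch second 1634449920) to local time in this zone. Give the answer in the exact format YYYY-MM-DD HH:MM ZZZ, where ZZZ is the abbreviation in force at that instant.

2021-10-16 22:22 WHY

Query: 2021-10-17 05:52 UTC
Rule 4/5 (WHY, -07:30): 2021-07-10 02:00 UTC ≤ query < 2021-10-17 06:53 UTC
5·60 + 52 - 450 = -98 min
-98 = -1·1440 + 1342; 1342 = 22·60 + 22 → 22:22, 2021-10-17 - 1 day = 2021-10-16
→ 2021-10-16 22:22 WHY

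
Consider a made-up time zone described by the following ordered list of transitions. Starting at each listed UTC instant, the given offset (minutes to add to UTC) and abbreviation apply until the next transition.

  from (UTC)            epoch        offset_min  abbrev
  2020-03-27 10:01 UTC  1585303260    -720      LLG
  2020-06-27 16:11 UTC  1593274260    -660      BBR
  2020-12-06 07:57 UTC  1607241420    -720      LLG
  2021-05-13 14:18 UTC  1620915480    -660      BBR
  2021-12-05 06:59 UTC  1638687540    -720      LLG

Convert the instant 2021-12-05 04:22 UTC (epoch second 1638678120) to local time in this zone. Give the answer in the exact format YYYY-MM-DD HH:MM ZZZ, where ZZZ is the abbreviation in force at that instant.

Query: 2021-12-05 04:22 UTC
Rule 4/5 (BBR, -11:00): 2021-05-13 14:18 UTC ≤ query < 2021-12-05 06:59 UTC
4·60 + 22 - 660 = -398 min
-398 = -1·1440 + 1042; 1042 = 17·60 + 22 → 17:22, 2021-12-05 - 1 day = 2021-12-04
→ 2021-12-04 17:22 BBR

2021-12-04 17:22 BBR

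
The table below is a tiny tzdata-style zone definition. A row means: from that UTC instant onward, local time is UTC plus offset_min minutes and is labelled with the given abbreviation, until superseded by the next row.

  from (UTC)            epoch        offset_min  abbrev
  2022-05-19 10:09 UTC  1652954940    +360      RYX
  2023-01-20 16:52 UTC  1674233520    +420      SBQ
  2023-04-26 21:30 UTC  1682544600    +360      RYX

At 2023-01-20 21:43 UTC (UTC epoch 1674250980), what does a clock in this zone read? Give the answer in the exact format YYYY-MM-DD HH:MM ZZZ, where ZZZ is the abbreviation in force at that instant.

Query: 2023-01-20 21:43 UTC
Rule 2/3 (SBQ, +07:00): 2023-01-20 16:52 UTC ≤ query < 2023-04-26 21:30 UTC
21·60 + 43 + 420 = 1723 min
1723 = 1·1440 + 283; 283 = 4·60 + 43 → 04:43, 2023-01-20 + 1 day = 2023-01-21
→ 2023-01-21 04:43 SBQ

2023-01-21 04:43 SBQ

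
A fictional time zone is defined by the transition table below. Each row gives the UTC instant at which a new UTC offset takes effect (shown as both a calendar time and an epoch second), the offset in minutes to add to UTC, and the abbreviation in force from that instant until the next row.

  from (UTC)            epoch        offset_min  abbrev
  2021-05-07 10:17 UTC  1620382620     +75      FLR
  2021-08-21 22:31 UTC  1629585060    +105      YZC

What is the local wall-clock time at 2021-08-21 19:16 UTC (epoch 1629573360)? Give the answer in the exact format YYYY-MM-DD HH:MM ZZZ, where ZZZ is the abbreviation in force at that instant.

Query: 2021-08-21 19:16 UTC
Rule 1/2 (FLR, +01:15): 2021-05-07 10:17 UTC ≤ query < 2021-08-21 22:31 UTC
19·60 + 16 + 75 = 1231 min
1231 = 0·1440 + 1231; 1231 = 20·60 + 31 → 20:31, same day
→ 2021-08-21 20:31 FLR

2021-08-21 20:31 FLR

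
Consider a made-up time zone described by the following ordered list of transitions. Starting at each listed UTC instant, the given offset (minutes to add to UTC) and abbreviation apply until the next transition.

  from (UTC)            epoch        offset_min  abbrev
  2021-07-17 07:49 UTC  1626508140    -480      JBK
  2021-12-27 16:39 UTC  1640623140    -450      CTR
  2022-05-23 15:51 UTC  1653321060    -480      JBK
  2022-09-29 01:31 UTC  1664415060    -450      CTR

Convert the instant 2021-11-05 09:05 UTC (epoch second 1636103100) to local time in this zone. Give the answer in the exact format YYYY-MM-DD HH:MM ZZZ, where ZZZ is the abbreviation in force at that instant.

Query: 2021-11-05 09:05 UTC
Rule 1/4 (JBK, -08:00): 2021-07-17 07:49 UTC ≤ query < 2021-12-27 16:39 UTC
9·60 + 5 - 480 = 65 min
65 = 0·1440 + 65; 65 = 1·60 + 5 → 01:05, same day
→ 2021-11-05 01:05 JBK

2021-11-05 01:05 JBK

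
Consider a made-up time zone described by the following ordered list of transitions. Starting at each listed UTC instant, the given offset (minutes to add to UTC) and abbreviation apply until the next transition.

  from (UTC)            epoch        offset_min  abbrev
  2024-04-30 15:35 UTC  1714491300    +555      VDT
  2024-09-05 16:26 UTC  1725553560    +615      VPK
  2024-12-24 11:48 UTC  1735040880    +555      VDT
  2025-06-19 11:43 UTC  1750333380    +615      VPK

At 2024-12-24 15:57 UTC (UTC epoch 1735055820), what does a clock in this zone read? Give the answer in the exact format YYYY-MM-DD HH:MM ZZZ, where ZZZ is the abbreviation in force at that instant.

Query: 2024-12-24 15:57 UTC
Rule 3/4 (VDT, +09:15): 2024-12-24 11:48 UTC ≤ query < 2025-06-19 11:43 UTC
15·60 + 57 + 555 = 1512 min
1512 = 1·1440 + 72; 72 = 1·60 + 12 → 01:12, 2024-12-24 + 1 day = 2024-12-25
→ 2024-12-25 01:12 VDT

2024-12-25 01:12 VDT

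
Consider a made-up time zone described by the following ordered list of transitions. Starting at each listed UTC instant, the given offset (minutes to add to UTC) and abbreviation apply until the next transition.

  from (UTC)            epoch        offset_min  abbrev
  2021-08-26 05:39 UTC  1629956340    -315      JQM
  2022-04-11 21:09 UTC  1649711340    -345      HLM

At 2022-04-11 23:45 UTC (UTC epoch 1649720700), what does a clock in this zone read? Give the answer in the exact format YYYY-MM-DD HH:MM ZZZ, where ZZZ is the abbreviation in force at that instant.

2022-04-11 18:00 HLM

Query: 2022-04-11 23:45 UTC
Rule 2/2 (HLM, -05:45): 2022-04-11 21:09 UTC ≤ query < +∞
23·60 + 45 - 345 = 1080 min
1080 = 0·1440 + 1080; 1080 = 18·60 + 0 → 18:00, same day
→ 2022-04-11 18:00 HLM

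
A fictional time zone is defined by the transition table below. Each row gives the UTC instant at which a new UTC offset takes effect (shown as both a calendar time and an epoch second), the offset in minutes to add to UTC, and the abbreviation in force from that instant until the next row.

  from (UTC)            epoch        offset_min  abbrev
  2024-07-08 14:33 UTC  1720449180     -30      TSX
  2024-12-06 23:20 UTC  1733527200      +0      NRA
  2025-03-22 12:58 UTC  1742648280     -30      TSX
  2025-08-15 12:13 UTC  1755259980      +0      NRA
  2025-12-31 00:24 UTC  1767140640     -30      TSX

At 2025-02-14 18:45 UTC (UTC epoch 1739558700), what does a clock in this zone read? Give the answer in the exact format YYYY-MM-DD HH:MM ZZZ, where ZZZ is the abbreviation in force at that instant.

Query: 2025-02-14 18:45 UTC
Rule 2/5 (NRA, +00:00): 2024-12-06 23:20 UTC ≤ query < 2025-03-22 12:58 UTC
18·60 + 45 + 0 = 1125 min
1125 = 0·1440 + 1125; 1125 = 18·60 + 45 → 18:45, same day
→ 2025-02-14 18:45 NRA

2025-02-14 18:45 NRA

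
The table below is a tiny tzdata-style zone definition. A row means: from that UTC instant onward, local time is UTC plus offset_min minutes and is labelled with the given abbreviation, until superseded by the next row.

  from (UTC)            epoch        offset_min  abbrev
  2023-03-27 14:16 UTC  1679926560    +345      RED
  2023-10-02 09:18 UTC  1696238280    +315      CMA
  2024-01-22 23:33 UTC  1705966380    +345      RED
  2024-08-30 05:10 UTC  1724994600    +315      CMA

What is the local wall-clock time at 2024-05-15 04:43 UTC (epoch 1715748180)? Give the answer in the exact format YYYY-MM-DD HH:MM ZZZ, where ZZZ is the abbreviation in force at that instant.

Query: 2024-05-15 04:43 UTC
Rule 3/4 (RED, +05:45): 2024-01-22 23:33 UTC ≤ query < 2024-08-30 05:10 UTC
4·60 + 43 + 345 = 628 min
628 = 0·1440 + 628; 628 = 10·60 + 28 → 10:28, same day
→ 2024-05-15 10:28 RED

2024-05-15 10:28 RED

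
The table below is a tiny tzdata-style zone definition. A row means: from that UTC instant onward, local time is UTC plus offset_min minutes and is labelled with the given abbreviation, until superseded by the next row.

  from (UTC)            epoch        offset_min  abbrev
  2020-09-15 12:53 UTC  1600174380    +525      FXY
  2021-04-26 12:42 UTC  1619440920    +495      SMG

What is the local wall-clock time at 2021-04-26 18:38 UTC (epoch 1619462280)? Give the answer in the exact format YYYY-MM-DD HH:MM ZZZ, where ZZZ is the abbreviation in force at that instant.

Query: 2021-04-26 18:38 UTC
Rule 2/2 (SMG, +08:15): 2021-04-26 12:42 UTC ≤ query < +∞
18·60 + 38 + 495 = 1613 min
1613 = 1·1440 + 173; 173 = 2·60 + 53 → 02:53, 2021-04-26 + 1 day = 2021-04-27
→ 2021-04-27 02:53 SMG

2021-04-27 02:53 SMG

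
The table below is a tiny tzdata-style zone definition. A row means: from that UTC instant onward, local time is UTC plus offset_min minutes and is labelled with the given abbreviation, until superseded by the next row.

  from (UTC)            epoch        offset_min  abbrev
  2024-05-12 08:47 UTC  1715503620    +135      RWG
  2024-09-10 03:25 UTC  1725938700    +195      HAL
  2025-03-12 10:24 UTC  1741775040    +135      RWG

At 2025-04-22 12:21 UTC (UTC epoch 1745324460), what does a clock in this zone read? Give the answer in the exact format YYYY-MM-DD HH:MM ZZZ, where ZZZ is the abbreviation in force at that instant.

2025-04-22 14:36 RWG

Query: 2025-04-22 12:21 UTC
Rule 3/3 (RWG, +02:15): 2025-03-12 10:24 UTC ≤ query < +∞
12·60 + 21 + 135 = 876 min
876 = 0·1440 + 876; 876 = 14·60 + 36 → 14:36, same day
→ 2025-04-22 14:36 RWG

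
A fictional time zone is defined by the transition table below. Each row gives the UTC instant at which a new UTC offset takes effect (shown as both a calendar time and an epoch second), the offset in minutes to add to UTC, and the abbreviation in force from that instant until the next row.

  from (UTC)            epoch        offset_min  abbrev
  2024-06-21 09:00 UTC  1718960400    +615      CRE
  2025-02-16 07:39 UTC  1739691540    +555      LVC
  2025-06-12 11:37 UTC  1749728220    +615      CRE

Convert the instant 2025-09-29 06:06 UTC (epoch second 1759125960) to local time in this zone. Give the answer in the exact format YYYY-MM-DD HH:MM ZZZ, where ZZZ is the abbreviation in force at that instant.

Query: 2025-09-29 06:06 UTC
Rule 3/3 (CRE, +10:15): 2025-06-12 11:37 UTC ≤ query < +∞
6·60 + 6 + 615 = 981 min
981 = 0·1440 + 981; 981 = 16·60 + 21 → 16:21, same day
→ 2025-09-29 16:21 CRE

2025-09-29 16:21 CRE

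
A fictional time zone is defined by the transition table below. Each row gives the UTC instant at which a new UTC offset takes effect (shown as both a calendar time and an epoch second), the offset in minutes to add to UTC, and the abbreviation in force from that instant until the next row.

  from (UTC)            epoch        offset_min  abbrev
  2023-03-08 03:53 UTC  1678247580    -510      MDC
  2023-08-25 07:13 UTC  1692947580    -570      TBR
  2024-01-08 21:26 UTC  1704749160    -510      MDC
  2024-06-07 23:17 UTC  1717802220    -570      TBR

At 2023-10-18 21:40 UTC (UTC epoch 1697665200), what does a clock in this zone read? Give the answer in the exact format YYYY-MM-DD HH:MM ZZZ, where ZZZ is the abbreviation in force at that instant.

Query: 2023-10-18 21:40 UTC
Rule 2/4 (TBR, -09:30): 2023-08-25 07:13 UTC ≤ query < 2024-01-08 21:26 UTC
21·60 + 40 - 570 = 730 min
730 = 0·1440 + 730; 730 = 12·60 + 10 → 12:10, same day
→ 2023-10-18 12:10 TBR

2023-10-18 12:10 TBR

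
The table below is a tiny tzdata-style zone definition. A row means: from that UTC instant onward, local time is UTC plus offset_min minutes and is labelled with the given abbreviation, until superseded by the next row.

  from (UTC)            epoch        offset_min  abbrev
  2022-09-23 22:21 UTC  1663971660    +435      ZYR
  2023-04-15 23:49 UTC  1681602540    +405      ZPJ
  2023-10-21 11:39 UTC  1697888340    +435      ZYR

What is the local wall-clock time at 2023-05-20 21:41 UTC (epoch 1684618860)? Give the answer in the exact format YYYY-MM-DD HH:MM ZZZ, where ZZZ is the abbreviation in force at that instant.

2023-05-21 04:26 ZPJ

Query: 2023-05-20 21:41 UTC
Rule 2/3 (ZPJ, +06:45): 2023-04-15 23:49 UTC ≤ query < 2023-10-21 11:39 UTC
21·60 + 41 + 405 = 1706 min
1706 = 1·1440 + 266; 266 = 4·60 + 26 → 04:26, 2023-05-20 + 1 day = 2023-05-21
→ 2023-05-21 04:26 ZPJ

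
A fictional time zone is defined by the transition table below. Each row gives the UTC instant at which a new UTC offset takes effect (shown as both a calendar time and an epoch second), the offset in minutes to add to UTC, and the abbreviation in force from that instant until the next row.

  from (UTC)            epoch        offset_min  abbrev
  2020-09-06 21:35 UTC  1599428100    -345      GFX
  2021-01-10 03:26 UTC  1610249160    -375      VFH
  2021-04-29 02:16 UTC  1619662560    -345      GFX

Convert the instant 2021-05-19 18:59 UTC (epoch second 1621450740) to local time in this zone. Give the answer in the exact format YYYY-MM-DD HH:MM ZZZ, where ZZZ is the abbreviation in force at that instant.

Query: 2021-05-19 18:59 UTC
Rule 3/3 (GFX, -05:45): 2021-04-29 02:16 UTC ≤ query < +∞
18·60 + 59 - 345 = 794 min
794 = 0·1440 + 794; 794 = 13·60 + 14 → 13:14, same day
→ 2021-05-19 13:14 GFX

2021-05-19 13:14 GFX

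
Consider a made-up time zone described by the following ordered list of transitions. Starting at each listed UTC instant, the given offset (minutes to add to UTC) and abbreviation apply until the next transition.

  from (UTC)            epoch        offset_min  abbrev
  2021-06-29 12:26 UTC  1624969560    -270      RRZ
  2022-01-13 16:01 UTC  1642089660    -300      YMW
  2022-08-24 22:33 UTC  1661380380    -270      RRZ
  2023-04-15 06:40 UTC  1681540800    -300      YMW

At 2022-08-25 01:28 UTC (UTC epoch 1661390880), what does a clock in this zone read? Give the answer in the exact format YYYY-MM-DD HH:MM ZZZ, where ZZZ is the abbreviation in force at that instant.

2022-08-24 20:58 RRZ

Query: 2022-08-25 01:28 UTC
Rule 3/4 (RRZ, -04:30): 2022-08-24 22:33 UTC ≤ query < 2023-04-15 06:40 UTC
1·60 + 28 - 270 = -182 min
-182 = -1·1440 + 1258; 1258 = 20·60 + 58 → 20:58, 2022-08-25 - 1 day = 2022-08-24
→ 2022-08-24 20:58 RRZ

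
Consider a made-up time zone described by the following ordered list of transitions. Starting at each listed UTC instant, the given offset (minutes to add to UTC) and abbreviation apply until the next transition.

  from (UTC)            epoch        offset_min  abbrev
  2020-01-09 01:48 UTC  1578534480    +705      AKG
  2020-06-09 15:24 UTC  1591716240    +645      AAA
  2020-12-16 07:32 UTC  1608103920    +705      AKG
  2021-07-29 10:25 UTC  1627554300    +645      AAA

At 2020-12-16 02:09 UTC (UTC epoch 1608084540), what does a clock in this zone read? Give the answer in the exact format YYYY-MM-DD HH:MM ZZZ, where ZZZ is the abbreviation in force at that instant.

2020-12-16 12:54 AAA

Query: 2020-12-16 02:09 UTC
Rule 2/4 (AAA, +10:45): 2020-06-09 15:24 UTC ≤ query < 2020-12-16 07:32 UTC
2·60 + 9 + 645 = 774 min
774 = 0·1440 + 774; 774 = 12·60 + 54 → 12:54, same day
→ 2020-12-16 12:54 AAA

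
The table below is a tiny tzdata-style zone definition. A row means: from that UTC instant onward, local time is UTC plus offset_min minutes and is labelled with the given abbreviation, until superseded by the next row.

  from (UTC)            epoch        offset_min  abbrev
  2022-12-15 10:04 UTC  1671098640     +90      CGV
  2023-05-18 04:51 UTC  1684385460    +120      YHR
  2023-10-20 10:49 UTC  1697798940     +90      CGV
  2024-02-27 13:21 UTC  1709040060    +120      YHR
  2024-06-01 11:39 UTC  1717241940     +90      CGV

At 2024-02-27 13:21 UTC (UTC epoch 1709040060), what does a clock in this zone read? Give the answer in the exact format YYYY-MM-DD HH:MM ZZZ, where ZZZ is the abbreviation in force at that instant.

2024-02-27 15:21 YHR

Query: 2024-02-27 13:21 UTC
Rule 4/5 (YHR, +02:00): 2024-02-27 13:21 UTC ≤ query < 2024-06-01 11:39 UTC
13·60 + 21 + 120 = 921 min
921 = 0·1440 + 921; 921 = 15·60 + 21 → 15:21, same day
→ 2024-02-27 15:21 YHR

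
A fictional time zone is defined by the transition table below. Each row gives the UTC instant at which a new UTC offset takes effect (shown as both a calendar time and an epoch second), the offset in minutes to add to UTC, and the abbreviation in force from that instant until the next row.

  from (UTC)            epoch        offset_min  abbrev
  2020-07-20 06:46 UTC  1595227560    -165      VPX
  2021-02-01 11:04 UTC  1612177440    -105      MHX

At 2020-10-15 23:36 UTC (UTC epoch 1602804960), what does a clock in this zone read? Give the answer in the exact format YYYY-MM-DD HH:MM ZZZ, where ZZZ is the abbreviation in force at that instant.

Query: 2020-10-15 23:36 UTC
Rule 1/2 (VPX, -02:45): 2020-07-20 06:46 UTC ≤ query < 2021-02-01 11:04 UTC
23·60 + 36 - 165 = 1251 min
1251 = 0·1440 + 1251; 1251 = 20·60 + 51 → 20:51, same day
→ 2020-10-15 20:51 VPX

2020-10-15 20:51 VPX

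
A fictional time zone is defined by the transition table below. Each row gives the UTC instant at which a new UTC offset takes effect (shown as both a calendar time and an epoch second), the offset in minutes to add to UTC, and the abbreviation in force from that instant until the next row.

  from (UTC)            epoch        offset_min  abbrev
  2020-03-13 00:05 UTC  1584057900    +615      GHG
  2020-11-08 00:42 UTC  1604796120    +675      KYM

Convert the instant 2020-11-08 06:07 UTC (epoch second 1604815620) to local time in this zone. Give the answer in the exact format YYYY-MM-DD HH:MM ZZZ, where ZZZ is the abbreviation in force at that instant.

Query: 2020-11-08 06:07 UTC
Rule 2/2 (KYM, +11:15): 2020-11-08 00:42 UTC ≤ query < +∞
6·60 + 7 + 675 = 1042 min
1042 = 0·1440 + 1042; 1042 = 17·60 + 22 → 17:22, same day
→ 2020-11-08 17:22 KYM

2020-11-08 17:22 KYM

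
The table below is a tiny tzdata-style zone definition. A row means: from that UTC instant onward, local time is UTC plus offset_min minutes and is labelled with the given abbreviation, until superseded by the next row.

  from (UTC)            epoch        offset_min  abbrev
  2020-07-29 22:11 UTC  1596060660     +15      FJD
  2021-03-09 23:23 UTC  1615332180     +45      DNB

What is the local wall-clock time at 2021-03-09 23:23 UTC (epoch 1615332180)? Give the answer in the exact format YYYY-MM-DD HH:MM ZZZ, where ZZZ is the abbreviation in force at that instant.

2021-03-10 00:08 DNB

Query: 2021-03-09 23:23 UTC
Rule 2/2 (DNB, +00:45): 2021-03-09 23:23 UTC ≤ query < +∞
23·60 + 23 + 45 = 1448 min
1448 = 1·1440 + 8; 8 = 0·60 + 8 → 00:08, 2021-03-09 + 1 day = 2021-03-10
→ 2021-03-10 00:08 DNB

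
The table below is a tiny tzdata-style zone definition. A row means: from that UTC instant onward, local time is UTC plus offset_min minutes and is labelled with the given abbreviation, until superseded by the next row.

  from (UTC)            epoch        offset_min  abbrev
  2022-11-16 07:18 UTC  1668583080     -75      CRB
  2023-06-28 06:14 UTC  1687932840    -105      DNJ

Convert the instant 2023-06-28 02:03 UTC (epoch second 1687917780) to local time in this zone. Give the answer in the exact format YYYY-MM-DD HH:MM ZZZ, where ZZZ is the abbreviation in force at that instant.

Query: 2023-06-28 02:03 UTC
Rule 1/2 (CRB, -01:15): 2022-11-16 07:18 UTC ≤ query < 2023-06-28 06:14 UTC
2·60 + 3 - 75 = 48 min
48 = 0·1440 + 48; 48 = 0·60 + 48 → 00:48, same day
→ 2023-06-28 00:48 CRB

2023-06-28 00:48 CRB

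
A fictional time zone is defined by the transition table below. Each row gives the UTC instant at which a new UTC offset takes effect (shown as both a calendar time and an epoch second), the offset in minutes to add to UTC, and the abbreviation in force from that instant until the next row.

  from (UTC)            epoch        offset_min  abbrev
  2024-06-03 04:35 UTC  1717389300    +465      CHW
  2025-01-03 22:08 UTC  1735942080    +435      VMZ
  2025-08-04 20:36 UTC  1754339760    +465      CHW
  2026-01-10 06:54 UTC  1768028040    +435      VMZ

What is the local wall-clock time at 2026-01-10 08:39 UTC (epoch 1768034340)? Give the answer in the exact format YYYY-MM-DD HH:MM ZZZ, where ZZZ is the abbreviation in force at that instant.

Query: 2026-01-10 08:39 UTC
Rule 4/4 (VMZ, +07:15): 2026-01-10 06:54 UTC ≤ query < +∞
8·60 + 39 + 435 = 954 min
954 = 0·1440 + 954; 954 = 15·60 + 54 → 15:54, same day
→ 2026-01-10 15:54 VMZ

2026-01-10 15:54 VMZ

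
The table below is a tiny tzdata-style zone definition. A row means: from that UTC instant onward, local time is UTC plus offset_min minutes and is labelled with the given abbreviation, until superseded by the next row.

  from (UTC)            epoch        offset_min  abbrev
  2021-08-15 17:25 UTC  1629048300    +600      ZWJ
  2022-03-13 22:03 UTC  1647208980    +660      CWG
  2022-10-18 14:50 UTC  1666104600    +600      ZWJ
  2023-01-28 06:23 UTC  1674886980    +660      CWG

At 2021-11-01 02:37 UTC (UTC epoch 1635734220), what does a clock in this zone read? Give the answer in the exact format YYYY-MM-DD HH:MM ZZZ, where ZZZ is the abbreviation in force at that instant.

Query: 2021-11-01 02:37 UTC
Rule 1/4 (ZWJ, +10:00): 2021-08-15 17:25 UTC ≤ query < 2022-03-13 22:03 UTC
2·60 + 37 + 600 = 757 min
757 = 0·1440 + 757; 757 = 12·60 + 37 → 12:37, same day
→ 2021-11-01 12:37 ZWJ

2021-11-01 12:37 ZWJ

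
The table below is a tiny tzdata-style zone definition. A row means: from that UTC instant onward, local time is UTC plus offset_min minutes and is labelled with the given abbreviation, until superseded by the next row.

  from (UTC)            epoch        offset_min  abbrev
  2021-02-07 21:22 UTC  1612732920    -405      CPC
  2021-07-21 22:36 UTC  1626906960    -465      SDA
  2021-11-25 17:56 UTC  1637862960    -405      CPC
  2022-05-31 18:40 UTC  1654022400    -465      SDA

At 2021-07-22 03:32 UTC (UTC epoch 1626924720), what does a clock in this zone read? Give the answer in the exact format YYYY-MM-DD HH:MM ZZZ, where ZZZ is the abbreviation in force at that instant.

Query: 2021-07-22 03:32 UTC
Rule 2/4 (SDA, -07:45): 2021-07-21 22:36 UTC ≤ query < 2021-11-25 17:56 UTC
3·60 + 32 - 465 = -253 min
-253 = -1·1440 + 1187; 1187 = 19·60 + 47 → 19:47, 2021-07-22 - 1 day = 2021-07-21
→ 2021-07-21 19:47 SDA

2021-07-21 19:47 SDA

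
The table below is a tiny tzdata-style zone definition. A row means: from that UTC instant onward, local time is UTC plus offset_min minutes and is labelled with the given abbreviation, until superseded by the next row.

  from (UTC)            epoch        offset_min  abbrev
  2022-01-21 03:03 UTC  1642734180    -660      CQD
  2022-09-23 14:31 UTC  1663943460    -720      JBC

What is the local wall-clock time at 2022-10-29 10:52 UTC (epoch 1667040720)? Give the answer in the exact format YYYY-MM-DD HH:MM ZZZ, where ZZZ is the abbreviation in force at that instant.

Query: 2022-10-29 10:52 UTC
Rule 2/2 (JBC, -12:00): 2022-09-23 14:31 UTC ≤ query < +∞
10·60 + 52 - 720 = -68 min
-68 = -1·1440 + 1372; 1372 = 22·60 + 52 → 22:52, 2022-10-29 - 1 day = 2022-10-28
→ 2022-10-28 22:52 JBC

2022-10-28 22:52 JBC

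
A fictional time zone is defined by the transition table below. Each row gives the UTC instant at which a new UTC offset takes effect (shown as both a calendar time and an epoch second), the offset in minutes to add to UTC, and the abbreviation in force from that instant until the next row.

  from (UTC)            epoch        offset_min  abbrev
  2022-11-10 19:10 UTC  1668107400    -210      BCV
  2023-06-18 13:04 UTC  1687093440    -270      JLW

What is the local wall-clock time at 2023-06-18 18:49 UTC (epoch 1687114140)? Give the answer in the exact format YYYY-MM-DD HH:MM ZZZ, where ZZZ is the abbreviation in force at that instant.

Query: 2023-06-18 18:49 UTC
Rule 2/2 (JLW, -04:30): 2023-06-18 13:04 UTC ≤ query < +∞
18·60 + 49 - 270 = 859 min
859 = 0·1440 + 859; 859 = 14·60 + 19 → 14:19, same day
→ 2023-06-18 14:19 JLW

2023-06-18 14:19 JLW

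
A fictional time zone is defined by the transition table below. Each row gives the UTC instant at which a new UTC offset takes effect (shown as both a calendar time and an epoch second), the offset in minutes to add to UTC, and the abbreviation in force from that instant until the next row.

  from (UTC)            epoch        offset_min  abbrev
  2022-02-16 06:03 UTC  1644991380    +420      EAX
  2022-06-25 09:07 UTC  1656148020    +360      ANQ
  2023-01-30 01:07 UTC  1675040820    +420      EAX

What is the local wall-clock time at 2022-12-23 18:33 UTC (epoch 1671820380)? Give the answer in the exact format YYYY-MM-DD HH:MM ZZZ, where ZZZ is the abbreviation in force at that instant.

Query: 2022-12-23 18:33 UTC
Rule 2/3 (ANQ, +06:00): 2022-06-25 09:07 UTC ≤ query < 2023-01-30 01:07 UTC
18·60 + 33 + 360 = 1473 min
1473 = 1·1440 + 33; 33 = 0·60 + 33 → 00:33, 2022-12-23 + 1 day = 2022-12-24
→ 2022-12-24 00:33 ANQ

2022-12-24 00:33 ANQ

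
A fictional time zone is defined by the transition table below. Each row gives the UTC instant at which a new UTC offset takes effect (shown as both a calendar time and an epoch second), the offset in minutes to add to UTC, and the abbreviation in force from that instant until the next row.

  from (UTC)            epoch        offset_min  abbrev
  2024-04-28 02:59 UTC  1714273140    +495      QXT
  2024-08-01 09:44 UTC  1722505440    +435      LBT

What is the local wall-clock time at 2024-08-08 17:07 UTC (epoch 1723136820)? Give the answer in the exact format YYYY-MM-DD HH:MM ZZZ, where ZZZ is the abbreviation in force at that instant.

2024-08-09 00:22 LBT

Query: 2024-08-08 17:07 UTC
Rule 2/2 (LBT, +07:15): 2024-08-01 09:44 UTC ≤ query < +∞
17·60 + 7 + 435 = 1462 min
1462 = 1·1440 + 22; 22 = 0·60 + 22 → 00:22, 2024-08-08 + 1 day = 2024-08-09
→ 2024-08-09 00:22 LBT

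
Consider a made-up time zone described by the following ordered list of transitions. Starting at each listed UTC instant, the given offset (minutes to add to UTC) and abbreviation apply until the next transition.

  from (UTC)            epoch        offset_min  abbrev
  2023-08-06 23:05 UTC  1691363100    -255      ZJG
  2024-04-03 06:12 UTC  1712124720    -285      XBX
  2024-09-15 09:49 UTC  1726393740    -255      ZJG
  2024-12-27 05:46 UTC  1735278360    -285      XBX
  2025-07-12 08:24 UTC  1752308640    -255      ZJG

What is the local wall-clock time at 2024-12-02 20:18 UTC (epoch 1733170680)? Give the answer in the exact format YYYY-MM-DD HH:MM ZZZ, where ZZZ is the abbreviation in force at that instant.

Query: 2024-12-02 20:18 UTC
Rule 3/5 (ZJG, -04:15): 2024-09-15 09:49 UTC ≤ query < 2024-12-27 05:46 UTC
20·60 + 18 - 255 = 963 min
963 = 0·1440 + 963; 963 = 16·60 + 3 → 16:03, same day
→ 2024-12-02 16:03 ZJG

2024-12-02 16:03 ZJG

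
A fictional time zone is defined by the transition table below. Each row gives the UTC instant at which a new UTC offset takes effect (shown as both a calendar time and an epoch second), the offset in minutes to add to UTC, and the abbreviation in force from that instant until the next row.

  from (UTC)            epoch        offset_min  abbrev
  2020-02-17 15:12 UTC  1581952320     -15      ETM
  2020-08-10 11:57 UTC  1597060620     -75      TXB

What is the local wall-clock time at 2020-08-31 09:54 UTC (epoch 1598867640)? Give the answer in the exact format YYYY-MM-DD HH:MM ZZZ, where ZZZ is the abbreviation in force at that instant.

Query: 2020-08-31 09:54 UTC
Rule 2/2 (TXB, -01:15): 2020-08-10 11:57 UTC ≤ query < +∞
9·60 + 54 - 75 = 519 min
519 = 0·1440 + 519; 519 = 8·60 + 39 → 08:39, same day
→ 2020-08-31 08:39 TXB

2020-08-31 08:39 TXB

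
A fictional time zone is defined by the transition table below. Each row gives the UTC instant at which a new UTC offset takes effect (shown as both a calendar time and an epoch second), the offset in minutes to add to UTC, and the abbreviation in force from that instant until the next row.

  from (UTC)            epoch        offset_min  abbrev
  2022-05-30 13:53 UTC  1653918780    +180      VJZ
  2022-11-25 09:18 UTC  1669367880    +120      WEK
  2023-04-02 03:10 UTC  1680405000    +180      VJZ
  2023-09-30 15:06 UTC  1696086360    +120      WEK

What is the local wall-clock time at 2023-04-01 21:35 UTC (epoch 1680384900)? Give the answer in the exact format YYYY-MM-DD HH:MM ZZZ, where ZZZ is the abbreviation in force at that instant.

Query: 2023-04-01 21:35 UTC
Rule 2/4 (WEK, +02:00): 2022-11-25 09:18 UTC ≤ query < 2023-04-02 03:10 UTC
21·60 + 35 + 120 = 1415 min
1415 = 0·1440 + 1415; 1415 = 23·60 + 35 → 23:35, same day
→ 2023-04-01 23:35 WEK

2023-04-01 23:35 WEK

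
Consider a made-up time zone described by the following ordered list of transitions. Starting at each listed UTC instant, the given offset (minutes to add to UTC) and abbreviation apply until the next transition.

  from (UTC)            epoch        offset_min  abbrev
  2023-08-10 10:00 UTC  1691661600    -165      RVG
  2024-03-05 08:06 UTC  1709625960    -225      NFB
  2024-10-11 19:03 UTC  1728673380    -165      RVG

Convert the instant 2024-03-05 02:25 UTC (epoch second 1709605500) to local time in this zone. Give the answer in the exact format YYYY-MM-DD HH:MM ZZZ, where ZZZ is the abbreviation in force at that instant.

2024-03-04 23:40 RVG

Query: 2024-03-05 02:25 UTC
Rule 1/3 (RVG, -02:45): 2023-08-10 10:00 UTC ≤ query < 2024-03-05 08:06 UTC
2·60 + 25 - 165 = -20 min
-20 = -1·1440 + 1420; 1420 = 23·60 + 40 → 23:40, 2024-03-05 - 1 day = 2024-03-04
→ 2024-03-04 23:40 RVG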